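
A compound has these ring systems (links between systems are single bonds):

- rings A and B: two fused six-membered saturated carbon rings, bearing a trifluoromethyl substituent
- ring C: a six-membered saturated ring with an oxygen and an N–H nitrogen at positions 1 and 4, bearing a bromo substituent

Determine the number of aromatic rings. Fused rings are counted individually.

0

Ring A has only sp³ atoms, so it is not fully conjugated — not aromatic (cyclohexane ring).
Ring B has only sp³ atoms, so it is not fully conjugated — not aromatic (cyclohexane ring).
Ring C has only sp³ atoms, so it is not fully conjugated — not aromatic (morpholine).
No ring is aromatic. Total: 0.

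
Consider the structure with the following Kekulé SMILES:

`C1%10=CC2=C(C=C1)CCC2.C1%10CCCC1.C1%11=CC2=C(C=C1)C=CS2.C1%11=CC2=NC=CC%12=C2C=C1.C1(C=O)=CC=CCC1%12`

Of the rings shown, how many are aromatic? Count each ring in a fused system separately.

The SMILES encodes a six-membered carbon ring with three alternating C=C double bonds, fused to a saturated five-membered carbon ring; a five-membered saturated carbon ring; a six-membered carbon ring with three alternating C=C double bonds, fused to a five-membered ring containing one sulfur and two C=C double bonds; two fused six-membered rings, each with three alternating double bonds; one ring is all carbon and the other has one ring nitrogen; a six-membered carbon ring with two conjugated C=C double bonds and two sp³ carbons.
The 6-membered ring is fully conjugated (every ring atom contributes a p orbital); 3 ring double bonds give 6 π electrons. Since 6 = 4n+2 (n=1), it is aromatic (benzene ring).
The 5-membered ring has three sp³ carbons, so it is not fully conjugated — not aromatic (cyclopentane ring).
The second 5-membered ring has only sp³ atoms, so it is not fully conjugated — not aromatic (cyclopentane).
The fused 6/5-membered bicyclic (with one sulfur) is a single π system with 9 sp² atoms and 10 π electrons from ring double bonds plus a heteroatom lone pair. 10 = 4(2)+2, so the system is aromatic and both rings count as aromatic (benzothiophene).
The fused 6/6-membered bicyclic (with one nitrogen) is a single π system with 10 sp² atoms and 10 π electrons from ring double bonds. 10 = 4(2)+2, so the system is aromatic and both rings count as aromatic (quinoline).
The second 6-membered ring has two sp³ carbons, so it is not fully conjugated — not aromatic (1,3-cyclohexadiene).
5 of the 8 rings are aromatic. Total: 5.

5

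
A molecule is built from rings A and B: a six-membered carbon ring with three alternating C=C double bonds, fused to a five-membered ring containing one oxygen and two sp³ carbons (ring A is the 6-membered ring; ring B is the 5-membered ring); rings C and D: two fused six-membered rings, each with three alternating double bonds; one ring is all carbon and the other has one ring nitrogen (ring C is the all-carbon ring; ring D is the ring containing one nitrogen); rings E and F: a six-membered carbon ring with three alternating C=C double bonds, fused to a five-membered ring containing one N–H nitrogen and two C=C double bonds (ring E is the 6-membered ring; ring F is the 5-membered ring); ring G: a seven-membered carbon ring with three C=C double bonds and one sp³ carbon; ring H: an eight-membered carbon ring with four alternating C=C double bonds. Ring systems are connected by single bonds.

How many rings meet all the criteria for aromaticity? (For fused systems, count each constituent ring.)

5

Ring A is planar and fully conjugated; 3 ring double bonds give 6 π electrons. That satisfies 4n+2 with n=1, so ring A is aromatic (benzene ring).
Ring B has two sp³ carbons, so it is not fully conjugated — not aromatic (oxolane ring).
Rings C and D form a fused bicyclic system (with one nitrogen) with 10 sp² atoms and 10 π electrons from ring double bonds. 10 = 4(2)+2, so the system is aromatic and both rings count as aromatic (quinoline).
Rings E and F form a fused bicyclic system (with one N–H) with 9 sp² atoms and 10 π electrons from ring double bonds plus a heteroatom lone pair. 10 = 4(2)+2, so the system is aromatic and both rings count as aromatic (indole).
Ring G has one sp³ carbon, so it is not fully conjugated — not aromatic (cycloheptatriene).
Ring H has only sp² ring atoms; a planar conformation would have a fully conjugated π system of 8 electrons. But 8 = 4(2), which is 4n not 4n+2, so ring H is not aromatic (cyclooctatetraene) — cyclooctatetraene distorts into a non-planar tub to avoid antiaromaticity.
Aromatic: A, C, D, E, F. Total: 5.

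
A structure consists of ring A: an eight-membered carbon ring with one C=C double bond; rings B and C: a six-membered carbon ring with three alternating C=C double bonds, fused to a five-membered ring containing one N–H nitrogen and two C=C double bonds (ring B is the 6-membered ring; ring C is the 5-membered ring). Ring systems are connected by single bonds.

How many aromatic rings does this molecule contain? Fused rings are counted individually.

Ring A has six sp³ carbons, so it is not fully conjugated — not aromatic (cyclooctene).
Rings B and C form a fused bicyclic system (with one N–H) with 9 sp² atoms and 10 π electrons from ring double bonds plus a heteroatom lone pair. 10 = 4(2)+2, so the system is aromatic and both rings count as aromatic (indole).
Aromatic: B, C. Total: 2.

2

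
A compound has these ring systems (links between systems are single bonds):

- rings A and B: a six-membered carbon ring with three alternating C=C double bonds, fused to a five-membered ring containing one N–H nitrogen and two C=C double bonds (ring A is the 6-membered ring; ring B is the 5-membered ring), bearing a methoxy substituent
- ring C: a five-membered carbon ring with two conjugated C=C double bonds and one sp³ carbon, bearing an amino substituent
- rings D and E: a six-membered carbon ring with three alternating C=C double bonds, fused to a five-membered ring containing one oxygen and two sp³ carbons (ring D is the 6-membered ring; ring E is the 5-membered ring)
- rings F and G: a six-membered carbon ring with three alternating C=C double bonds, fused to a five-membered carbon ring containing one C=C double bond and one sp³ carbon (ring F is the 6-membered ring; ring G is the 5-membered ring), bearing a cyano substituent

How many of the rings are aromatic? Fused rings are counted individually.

4

Rings A and B form a fused bicyclic system (with one N–H) with 9 sp² atoms and 10 π electrons from ring double bonds plus a heteroatom lone pair. 10 = 4(2)+2, so the system is aromatic and both rings count as aromatic (indole).
Ring C has one sp³ carbon, so it is not fully conjugated — not aromatic (cyclopentadiene).
Ring D has a continuous p-orbital overlap around the ring; 3 ring double bonds give 6 π electrons. 6 = 4(1)+2, so ring D is aromatic (benzene ring).
Ring E has two sp³ carbons, so it is not fully conjugated — not aromatic (oxolane ring).
Ring F has a continuous p-orbital overlap around the ring; 3 ring double bonds give 6 π electrons. That satisfies 4n+2 with n=1, so ring F is aromatic (benzene ring).
Ring G has one sp³ carbon, so it is not fully conjugated — not aromatic (cyclopentene ring).
Aromatic: A, B, D, F. Total: 4.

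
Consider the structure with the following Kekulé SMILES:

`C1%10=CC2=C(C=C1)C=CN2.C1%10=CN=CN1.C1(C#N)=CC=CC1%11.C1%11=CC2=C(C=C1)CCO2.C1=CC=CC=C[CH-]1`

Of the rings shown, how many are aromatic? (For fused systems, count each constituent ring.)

4

The SMILES encodes a six-membered carbon ring with three alternating C=C double bonds, fused to a five-membered ring containing one N–H nitrogen and two C=C double bonds; a five-membered ring with nitrogens at positions 1 and 3 (one bearing H, one in a C=N bond) and two double bonds; a five-membered carbon ring with two conjugated C=C double bonds and one sp³ carbon; a six-membered carbon ring with three alternating C=C double bonds, fused to a five-membered ring containing one oxygen and two sp³ carbons; a seven-membered all-carbon ring bearing a negative charge on one carbon, with three C=C double bonds.
The fused 6/5-membered bicyclic (with one N–H) is a single π system with 9 sp² atoms and 10 π electrons from ring double bonds plus a heteroatom lone pair. 10 = 4(2)+2, so the system is aromatic and both rings count as aromatic (indole).
The 5-membered ring with two nitrogens (one N–H, one =N–) is planar and fully conjugated; 2 ring double bonds (4 π electrons) plus a heteroatom lone pair (2) give 6 π electrons. Since 6 = 4n+2 (n=1), it is aromatic (imidazole).
The 5-membered ring has one sp³ carbon, so it is not fully conjugated — not aromatic (cyclopentadiene).
The 6-membered ring is fully conjugated (every ring atom contributes a p orbital); 3 ring double bonds give 6 π electrons. 6 = 4(1)+2, so it is aromatic (benzene ring).
The 5-membered ring with one oxygen has two sp³ carbons, so it is not fully conjugated — not aromatic (oxolane ring).
The 7-membered ring has only sp² ring atoms; a planar conformation would have a fully conjugated π system of 8 electrons. But 8 = 4(2), which is 4n not 4n+2, so it is not aromatic (cycloheptatrienyl anion).
4 of the 7 rings are aromatic. Total: 4.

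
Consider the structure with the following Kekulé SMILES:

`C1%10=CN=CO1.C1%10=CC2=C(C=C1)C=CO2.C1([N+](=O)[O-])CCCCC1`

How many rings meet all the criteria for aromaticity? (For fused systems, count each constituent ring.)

3

The SMILES encodes a five-membered ring with an oxygen at position 1 and a nitrogen at position 3 (in a C=N bond), with two double bonds; a six-membered carbon ring with three alternating C=C double bonds, fused to a five-membered ring containing one oxygen and two C=C double bonds; a six-membered saturated carbon ring.
The 5-membered ring with one oxygen and one =N– is fully conjugated (every ring atom contributes a p orbital); 2 ring double bonds (4 π electrons) plus a heteroatom lone pair (2) give 6 π electrons. 6 = 4(1)+2, so it is aromatic (oxazole).
The fused 6/5-membered bicyclic (with one oxygen) is a single π system with 9 sp² atoms and 10 π electrons from ring double bonds plus a heteroatom lone pair. 10 = 4(2)+2, so the system is aromatic and both rings count as aromatic (benzofuran).
The 6-membered ring has only sp³ atoms, so it is not fully conjugated — not aromatic (cyclohexane).
3 of the 4 rings are aromatic. Total: 3.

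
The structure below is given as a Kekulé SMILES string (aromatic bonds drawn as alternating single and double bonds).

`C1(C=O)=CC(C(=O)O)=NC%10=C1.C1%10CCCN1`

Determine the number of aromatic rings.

1

The SMILES encodes a six-membered ring of five carbons and one nitrogen with three alternating double bonds; a five-membered saturated ring of four carbons and one N–H nitrogen.
The 6-membered ring with one nitrogen is planar and fully conjugated; 3 ring double bonds give 6 π electrons. Since 6 = 4n+2 (n=1), it is aromatic (pyridine).
The 5-membered ring with one N–H has only sp³ atoms, so it is not fully conjugated — not aromatic (pyrrolidine).
1 of the 2 rings is aromatic. Total: 1.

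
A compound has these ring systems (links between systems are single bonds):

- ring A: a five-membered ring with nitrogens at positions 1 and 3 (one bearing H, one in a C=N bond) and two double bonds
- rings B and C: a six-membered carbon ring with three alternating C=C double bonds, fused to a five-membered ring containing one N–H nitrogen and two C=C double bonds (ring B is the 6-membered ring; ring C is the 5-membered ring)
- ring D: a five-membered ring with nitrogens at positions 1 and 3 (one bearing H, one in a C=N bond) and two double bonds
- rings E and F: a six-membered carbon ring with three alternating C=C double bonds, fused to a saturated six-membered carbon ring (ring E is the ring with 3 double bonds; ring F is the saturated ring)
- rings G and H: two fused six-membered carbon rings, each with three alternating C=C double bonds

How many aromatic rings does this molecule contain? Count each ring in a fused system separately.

Ring A is planar and fully conjugated; 2 ring double bonds (4 π electrons) plus a heteroatom lone pair (2) give 6 π electrons. That satisfies 4n+2 with n=1, so ring A is aromatic (imidazole).
Rings B and C form a fused bicyclic system (with one N–H) with 9 sp² atoms and 10 π electrons from ring double bonds plus a heteroatom lone pair. 10 = 4(2)+2, so the system is aromatic and both rings count as aromatic (indole).
Ring D is planar and fully conjugated; 2 ring double bonds (4 π electrons) plus a heteroatom lone pair (2) give 6 π electrons. Since 6 = 4n+2 (n=1), ring D is aromatic (imidazole).
Ring E is fully conjugated (every ring atom contributes a p orbital); 3 ring double bonds give 6 π electrons. Since 6 = 4n+2 (n=1), ring E is aromatic (benzene ring).
Ring F has four sp³ carbons, so it is not fully conjugated — not aromatic (cyclohexane ring).
Rings G and H form a fused bicyclic system with 10 sp² atoms and 10 π electrons from ring double bonds. 10 = 4(2)+2, so the system is aromatic and both rings count as aromatic (naphthalene).
Aromatic: A, B, C, D, E, G, H. Total: 7.

7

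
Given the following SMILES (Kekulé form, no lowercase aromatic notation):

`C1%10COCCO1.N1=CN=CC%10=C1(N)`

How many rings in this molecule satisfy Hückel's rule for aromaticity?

1

The SMILES encodes a six-membered saturated ring with oxygens at positions 1 and 4; a six-membered ring with nitrogens at positions 1 and 3 and three alternating double bonds.
The 6-membered ring with two oxygens (1,4) has only sp³ atoms, so it is not fully conjugated — not aromatic (1,4-dioxane).
The 6-membered ring with two nitrogens (1,3) is fully conjugated (every ring atom contributes a p orbital); 3 ring double bonds give 6 π electrons. That satisfies 4n+2 with n=1, so it is aromatic (pyrimidine).
1 of the 2 rings is aromatic. Total: 1.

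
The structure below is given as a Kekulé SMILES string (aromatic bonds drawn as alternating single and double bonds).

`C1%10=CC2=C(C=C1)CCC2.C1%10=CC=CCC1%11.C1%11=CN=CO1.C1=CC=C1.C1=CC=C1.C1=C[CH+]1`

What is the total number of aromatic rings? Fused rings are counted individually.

3

The SMILES encodes a six-membered carbon ring with three alternating C=C double bonds, fused to a saturated five-membered carbon ring; a six-membered carbon ring with two conjugated C=C double bonds and two sp³ carbons; a five-membered ring with an oxygen at position 1 and a nitrogen at position 3 (in a C=N bond), with two double bonds; a four-membered carbon ring with two alternating C=C double bonds; a four-membered carbon ring with two alternating C=C double bonds; a three-membered all-carbon ring bearing a positive charge on one carbon, with one C=C double bond.
The 6-membered ring has a continuous p-orbital overlap around the ring; 3 ring double bonds give 6 π electrons. 6 = 4(1)+2, so it is aromatic (benzene ring).
The 5-membered ring has three sp³ carbons, so it is not fully conjugated — not aromatic (cyclopentane ring).
The second 6-membered ring has two sp³ carbons, so it is not fully conjugated — not aromatic (1,3-cyclohexadiene).
The 5-membered ring with one oxygen and one =N– is fully conjugated (every ring atom contributes a p orbital); 2 ring double bonds (4 π electrons) plus a heteroatom lone pair (2) give 6 π electrons. That satisfies 4n+2 with n=1, so it is aromatic (oxazole).
The 4-membered ring has only sp² ring atoms; a planar conformation would have a fully conjugated π system of 4 electrons. But 4 = 4(1), which is 4n not 4n+2, so it is not aromatic (cyclobutadiene) — cyclobutadiene is antiaromatic and distorts to a rectangle.
The second 4-membered ring has only sp² ring atoms; a planar conformation would have a fully conjugated π system of 4 electrons. But 4 = 4(1), which is 4n not 4n+2, so it is not aromatic (cyclobutadiene) — cyclobutadiene is antiaromatic and distorts to a rectangle.
The 3-membered ring is fully conjugated (every ring atom contributes a p orbital); 1 ring double bond (2 π electrons) plus the carbocation's empty p orbital (0, but keeps the ring conjugated) give 2 π electrons. That satisfies 4n+2 with n=0, so it is aromatic (cyclopropenyl cation).
3 of the 7 rings are aromatic. Total: 3.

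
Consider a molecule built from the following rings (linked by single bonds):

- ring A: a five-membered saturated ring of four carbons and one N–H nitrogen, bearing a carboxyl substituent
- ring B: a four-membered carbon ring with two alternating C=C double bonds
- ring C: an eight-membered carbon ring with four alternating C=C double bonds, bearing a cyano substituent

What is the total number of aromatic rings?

0

Ring A has only sp³ atoms, so it is not fully conjugated — not aromatic (pyrrolidine).
Ring B has only sp² ring atoms; a planar conformation would have a fully conjugated π system of 4 electrons. But 4 = 4(1), which is 4n not 4n+2, so ring B is not aromatic (cyclobutadiene) — cyclobutadiene is antiaromatic and distorts to a rectangle.
Ring C has only sp² ring atoms; a planar conformation would have a fully conjugated π system of 8 electrons. But 8 = 4(2), which is 4n not 4n+2, so ring C is not aromatic (cyclooctatetraene) — cyclooctatetraene distorts into a non-planar tub to avoid antiaromaticity.
No ring is aromatic. Total: 0.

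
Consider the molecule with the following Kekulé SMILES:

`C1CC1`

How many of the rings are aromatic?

The SMILES encodes a three-membered saturated carbon ring.
The 3-membered ring has only sp³ atoms, so it is not fully conjugated — not aromatic (cyclopropane).

0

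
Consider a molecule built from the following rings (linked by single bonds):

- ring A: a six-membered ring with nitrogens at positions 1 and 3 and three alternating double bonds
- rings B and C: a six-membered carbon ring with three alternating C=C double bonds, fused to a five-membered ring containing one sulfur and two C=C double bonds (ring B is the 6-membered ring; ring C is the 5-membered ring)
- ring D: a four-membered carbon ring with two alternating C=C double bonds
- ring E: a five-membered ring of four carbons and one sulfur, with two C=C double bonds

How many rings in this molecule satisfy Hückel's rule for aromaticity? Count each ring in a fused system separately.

Ring A is planar and fully conjugated; 3 ring double bonds give 6 π electrons. Since 6 = 4n+2 (n=1), ring A is aromatic (pyrimidine).
Rings B and C form a fused bicyclic system (with one sulfur) with 9 sp² atoms and 10 π electrons from ring double bonds plus a heteroatom lone pair. 10 = 4(2)+2, so the system is aromatic and both rings count as aromatic (benzothiophene).
Ring D has only sp² ring atoms; a planar conformation would have a fully conjugated π system of 4 electrons. But 4 = 4(1), which is 4n not 4n+2, so ring D is not aromatic (cyclobutadiene) — cyclobutadiene is antiaromatic and distorts to a rectangle.
Ring E has a continuous p-orbital overlap around the ring; 2 ring double bonds (4 π electrons) plus a heteroatom lone pair (2) give 6 π electrons. That satisfies 4n+2 with n=1, so ring E is aromatic (thiophene).
Aromatic: A, B, C, E. Total: 4.

4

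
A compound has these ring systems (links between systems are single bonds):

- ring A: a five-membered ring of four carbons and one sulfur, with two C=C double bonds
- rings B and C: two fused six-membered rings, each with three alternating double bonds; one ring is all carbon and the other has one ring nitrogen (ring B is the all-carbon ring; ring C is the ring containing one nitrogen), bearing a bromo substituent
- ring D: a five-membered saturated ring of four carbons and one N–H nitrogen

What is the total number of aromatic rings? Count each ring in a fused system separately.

3

Ring A is fully conjugated (every ring atom contributes a p orbital); 2 ring double bonds (4 π electrons) plus a heteroatom lone pair (2) give 6 π electrons. That satisfies 4n+2 with n=1, so ring A is aromatic (thiophene).
Rings B and C form a fused bicyclic system (with one nitrogen) with 10 sp² atoms and 10 π electrons from ring double bonds. 10 = 4(2)+2, so the system is aromatic and both rings count as aromatic (quinoline).
Ring D has only sp³ atoms, so it is not fully conjugated — not aromatic (pyrrolidine).
Aromatic: A, B, C. Total: 3.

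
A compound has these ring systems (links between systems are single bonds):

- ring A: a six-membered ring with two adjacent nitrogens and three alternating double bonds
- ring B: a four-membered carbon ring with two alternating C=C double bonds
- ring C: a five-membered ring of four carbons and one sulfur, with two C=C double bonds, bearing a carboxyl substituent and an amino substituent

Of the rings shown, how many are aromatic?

2

Ring A is fully conjugated (every ring atom contributes a p orbital); 3 ring double bonds give 6 π electrons. Since 6 = 4n+2 (n=1), ring A is aromatic (pyridazine).
Ring B has only sp² ring atoms; a planar conformation would have a fully conjugated π system of 4 electrons. But 4 = 4(1), which is 4n not 4n+2, so ring B is not aromatic (cyclobutadiene) — cyclobutadiene is antiaromatic and distorts to a rectangle.
Ring C is fully conjugated (every ring atom contributes a p orbital); 2 ring double bonds (4 π electrons) plus a heteroatom lone pair (2) give 6 π electrons. 6 = 4(1)+2, so ring C is aromatic (thiophene).
Aromatic: A, C. Total: 2.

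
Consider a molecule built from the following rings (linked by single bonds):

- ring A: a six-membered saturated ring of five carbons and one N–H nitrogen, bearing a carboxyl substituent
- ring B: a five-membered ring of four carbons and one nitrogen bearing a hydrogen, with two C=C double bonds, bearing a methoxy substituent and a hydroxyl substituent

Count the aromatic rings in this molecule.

1

Ring A has only sp³ atoms, so it is not fully conjugated — not aromatic (piperidine).
Ring B is fully conjugated (every ring atom contributes a p orbital); 2 ring double bonds (4 π electrons) plus a heteroatom lone pair (2) give 6 π electrons. That satisfies 4n+2 with n=1, so ring B is aromatic (pyrrole).
Aromatic: B. Total: 1.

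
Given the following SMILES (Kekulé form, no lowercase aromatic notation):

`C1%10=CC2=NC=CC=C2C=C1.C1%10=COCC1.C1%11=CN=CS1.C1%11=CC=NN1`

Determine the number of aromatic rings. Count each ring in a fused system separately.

4

The SMILES encodes two fused six-membered rings, each with three alternating double bonds; one ring is all carbon and the other has one ring nitrogen; a five-membered ring of four carbons and one oxygen, with one C=C double bond and two sp³ carbons; a five-membered ring with a sulfur at position 1 and a nitrogen at position 3 (in a C=N bond), with two double bonds; a five-membered ring with two adjacent nitrogens (one bearing H, one in a double bond) and two double bonds.
The fused 6/6-membered bicyclic (with one nitrogen) is a single π system with 10 sp² atoms and 10 π electrons from ring double bonds. 10 = 4(2)+2, so the system is aromatic and both rings count as aromatic (quinoline).
The 5-membered ring with one oxygen has two sp³ carbons, so it is not fully conjugated — not aromatic (2,3-dihydrofuran).
The 5-membered ring with one sulfur and one =N– is fully conjugated (every ring atom contributes a p orbital); 2 ring double bonds (4 π electrons) plus a heteroatom lone pair (2) give 6 π electrons. Since 6 = 4n+2 (n=1), it is aromatic (thiazole).
The 5-membered ring with two adjacent nitrogens (one N–H, one =N–) is planar and fully conjugated; 2 ring double bonds (4 π electrons) plus a heteroatom lone pair (2) give 6 π electrons. That satisfies 4n+2 with n=1, so it is aromatic (pyrazole).
4 of the 5 rings are aromatic. Total: 4.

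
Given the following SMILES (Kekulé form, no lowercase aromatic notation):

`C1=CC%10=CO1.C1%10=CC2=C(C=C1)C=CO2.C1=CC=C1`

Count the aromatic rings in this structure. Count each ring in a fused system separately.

3

The SMILES encodes a five-membered ring of four carbons and one oxygen, with two C=C double bonds; a six-membered carbon ring with three alternating C=C double bonds, fused to a five-membered ring containing one oxygen and two C=C double bonds; a four-membered carbon ring with two alternating C=C double bonds.
The 5-membered ring with one oxygen is fully conjugated (every ring atom contributes a p orbital); 2 ring double bonds (4 π electrons) plus a heteroatom lone pair (2) give 6 π electrons. That satisfies 4n+2 with n=1, so it is aromatic (furan).
The fused 6/5-membered bicyclic (with one oxygen) is a single π system with 9 sp² atoms and 10 π electrons from ring double bonds plus a heteroatom lone pair. 10 = 4(2)+2, so the system is aromatic and both rings count as aromatic (benzofuran).
The 4-membered ring has only sp² ring atoms; a planar conformation would have a fully conjugated π system of 4 electrons. But 4 = 4(1), which is 4n not 4n+2, so it is not aromatic (cyclobutadiene) — cyclobutadiene is antiaromatic and distorts to a rectangle.
3 of the 4 rings are aromatic. Total: 3.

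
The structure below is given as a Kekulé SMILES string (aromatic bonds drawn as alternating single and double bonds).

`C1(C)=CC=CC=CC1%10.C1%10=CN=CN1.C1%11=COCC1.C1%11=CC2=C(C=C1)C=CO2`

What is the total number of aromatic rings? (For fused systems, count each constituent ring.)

The SMILES encodes a seven-membered carbon ring with three C=C double bonds and one sp³ carbon; a five-membered ring with nitrogens at positions 1 and 3 (one bearing H, one in a C=N bond) and two double bonds; a five-membered ring of four carbons and one oxygen, with one C=C double bond and two sp³ carbons; a six-membered carbon ring with three alternating C=C double bonds, fused to a five-membered ring containing one oxygen and two C=C double bonds.
The 7-membered ring has one sp³ carbon, so it is not fully conjugated — not aromatic (cycloheptatriene).
The 5-membered ring with two nitrogens (one N–H, one =N–) is fully conjugated (every ring atom contributes a p orbital); 2 ring double bonds (4 π electrons) plus a heteroatom lone pair (2) give 6 π electrons. 6 = 4(1)+2, so it is aromatic (imidazole).
The 5-membered ring with one oxygen has two sp³ carbons, so it is not fully conjugated — not aromatic (2,3-dihydrofuran).
The fused 6/5-membered bicyclic (with one oxygen) is a single π system with 9 sp² atoms and 10 π electrons from ring double bonds plus a heteroatom lone pair. 10 = 4(2)+2, so the system is aromatic and both rings count as aromatic (benzofuran).
3 of the 5 rings are aromatic. Total: 3.

3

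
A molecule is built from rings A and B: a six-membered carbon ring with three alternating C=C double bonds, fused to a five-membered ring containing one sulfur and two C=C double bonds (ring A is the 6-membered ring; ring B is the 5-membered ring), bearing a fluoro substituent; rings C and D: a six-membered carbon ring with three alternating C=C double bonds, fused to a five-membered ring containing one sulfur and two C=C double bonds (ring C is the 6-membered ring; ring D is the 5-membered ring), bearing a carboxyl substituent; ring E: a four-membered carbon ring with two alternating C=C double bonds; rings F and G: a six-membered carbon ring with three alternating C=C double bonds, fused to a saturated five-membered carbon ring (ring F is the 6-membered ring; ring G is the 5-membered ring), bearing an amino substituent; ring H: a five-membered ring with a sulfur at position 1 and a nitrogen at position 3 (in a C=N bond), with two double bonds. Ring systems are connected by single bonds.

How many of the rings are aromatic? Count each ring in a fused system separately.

Rings A and B form a fused bicyclic system (with one sulfur) with 9 sp² atoms and 10 π electrons from ring double bonds plus a heteroatom lone pair. 10 = 4(2)+2, so the system is aromatic and both rings count as aromatic (benzothiophene).
Rings C and D form a fused bicyclic system (with one sulfur) with 9 sp² atoms and 10 π electrons from ring double bonds plus a heteroatom lone pair. 10 = 4(2)+2, so the system is aromatic and both rings count as aromatic (benzothiophene).
Ring E has only sp² ring atoms; a planar conformation would have a fully conjugated π system of 4 electrons. But 4 = 4(1), which is 4n not 4n+2, so ring E is not aromatic (cyclobutadiene) — cyclobutadiene is antiaromatic and distorts to a rectangle.
Ring F has a continuous p-orbital overlap around the ring; 3 ring double bonds give 6 π electrons. That satisfies 4n+2 with n=1, so ring F is aromatic (benzene ring).
Ring G has three sp³ carbons, so it is not fully conjugated — not aromatic (cyclopentane ring).
Ring H is fully conjugated (every ring atom contributes a p orbital); 2 ring double bonds (4 π electrons) plus a heteroatom lone pair (2) give 6 π electrons. 6 = 4(1)+2, so ring H is aromatic (thiazole).
Aromatic: A, B, C, D, F, H. Total: 6.

6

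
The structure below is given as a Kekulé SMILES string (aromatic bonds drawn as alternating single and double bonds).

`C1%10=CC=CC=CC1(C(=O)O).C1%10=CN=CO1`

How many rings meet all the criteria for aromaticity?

1

The SMILES encodes a seven-membered carbon ring with three C=C double bonds and one sp³ carbon; a five-membered ring with an oxygen at position 1 and a nitrogen at position 3 (in a C=N bond), with two double bonds.
The 7-membered ring has one sp³ carbon, so it is not fully conjugated — not aromatic (cycloheptatriene).
The 5-membered ring with one oxygen and one =N– is planar and fully conjugated; 2 ring double bonds (4 π electrons) plus a heteroatom lone pair (2) give 6 π electrons. Since 6 = 4n+2 (n=1), it is aromatic (oxazole).
1 of the 2 rings is aromatic. Total: 1.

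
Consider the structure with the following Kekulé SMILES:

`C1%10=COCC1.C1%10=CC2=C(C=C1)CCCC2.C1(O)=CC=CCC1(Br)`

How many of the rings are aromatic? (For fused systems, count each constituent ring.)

The SMILES encodes a five-membered ring of four carbons and one oxygen, with one C=C double bond and two sp³ carbons; a six-membered carbon ring with three alternating C=C double bonds, fused to a saturated six-membered carbon ring; a six-membered carbon ring with two conjugated C=C double bonds and two sp³ carbons.
The 5-membered ring with one oxygen has two sp³ carbons, so it is not fully conjugated — not aromatic (2,3-dihydrofuran).
The 6-membered ring is fully conjugated (every ring atom contributes a p orbital); 3 ring double bonds give 6 π electrons. 6 = 4(1)+2, so it is aromatic (benzene ring).
The second 6-membered ring has four sp³ carbons, so it is not fully conjugated — not aromatic (cyclohexane ring).
The third 6-membered ring has two sp³ carbons, so it is not fully conjugated — not aromatic (1,3-cyclohexadiene).
1 of the 4 rings is aromatic. Total: 1.

1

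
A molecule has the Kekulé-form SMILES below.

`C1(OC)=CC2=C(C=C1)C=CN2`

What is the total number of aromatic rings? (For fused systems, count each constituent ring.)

The SMILES encodes a six-membered carbon ring with three alternating C=C double bonds, fused to a five-membered ring containing one N–H nitrogen and two C=C double bonds.
The fused 6/5-membered bicyclic (with one N–H) is a single π system with 9 sp² atoms and 10 π electrons from ring double bonds plus a heteroatom lone pair. 10 = 4(2)+2, so the system is aromatic and both rings count as aromatic (indole).
2 of the 2 rings are aromatic. Total: 2.

2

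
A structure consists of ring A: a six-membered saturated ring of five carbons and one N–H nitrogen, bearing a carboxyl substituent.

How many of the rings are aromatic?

Ring A has only sp³ atoms, so it is not fully conjugated — not aromatic (piperidine).

0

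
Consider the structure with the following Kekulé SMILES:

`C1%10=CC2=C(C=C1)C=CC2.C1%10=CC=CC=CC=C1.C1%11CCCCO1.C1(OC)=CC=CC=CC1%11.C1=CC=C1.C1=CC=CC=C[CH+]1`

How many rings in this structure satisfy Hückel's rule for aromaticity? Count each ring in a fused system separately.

2

The SMILES encodes a six-membered carbon ring with three alternating C=C double bonds, fused to a five-membered carbon ring containing one C=C double bond and one sp³ carbon; an eight-membered carbon ring with four alternating C=C double bonds; a six-membered saturated ring of five carbons and one oxygen; a seven-membered carbon ring with three C=C double bonds and one sp³ carbon; a four-membered carbon ring with two alternating C=C double bonds; a seven-membered all-carbon ring bearing a positive charge on one carbon, with three C=C double bonds.
The 6-membered ring is planar and fully conjugated; 3 ring double bonds give 6 π electrons. 6 = 4(1)+2, so it is aromatic (benzene ring).
The 5-membered ring has one sp³ carbon, so it is not fully conjugated — not aromatic (cyclopentene ring).
The 8-membered ring has only sp² ring atoms; a planar conformation would have a fully conjugated π system of 8 electrons. But 8 = 4(2), which is 4n not 4n+2, so it is not aromatic (cyclooctatetraene) — cyclooctatetraene distorts into a non-planar tub to avoid antiaromaticity.
The 6-membered ring with one oxygen has only sp³ atoms, so it is not fully conjugated — not aromatic (tetrahydropyran).
The 7-membered ring has one sp³ carbon, so it is not fully conjugated — not aromatic (cycloheptatriene).
The 4-membered ring has only sp² ring atoms; a planar conformation would have a fully conjugated π system of 4 electrons. But 4 = 4(1), which is 4n not 4n+2, so it is not aromatic (cyclobutadiene) — cyclobutadiene is antiaromatic and distorts to a rectangle.
The second 7-membered ring is fully conjugated (every ring atom contributes a p orbital); 3 ring double bonds (6 π electrons) plus the carbocation's empty p orbital (0, but keeps the ring conjugated) give 6 π electrons. That satisfies 4n+2 with n=1, so it is aromatic (tropylium cation).
2 of the 7 rings are aromatic. Total: 2.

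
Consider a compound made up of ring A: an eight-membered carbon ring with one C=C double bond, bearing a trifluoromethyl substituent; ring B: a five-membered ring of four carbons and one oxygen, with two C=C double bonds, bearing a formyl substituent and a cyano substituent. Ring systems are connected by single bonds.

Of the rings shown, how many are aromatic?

Ring A has six sp³ carbons, so it is not fully conjugated — not aromatic (cyclooctene).
Ring B has a continuous p-orbital overlap around the ring; 2 ring double bonds (4 π electrons) plus a heteroatom lone pair (2) give 6 π electrons. That satisfies 4n+2 with n=1, so ring B is aromatic (furan).
Aromatic: B. Total: 1.

1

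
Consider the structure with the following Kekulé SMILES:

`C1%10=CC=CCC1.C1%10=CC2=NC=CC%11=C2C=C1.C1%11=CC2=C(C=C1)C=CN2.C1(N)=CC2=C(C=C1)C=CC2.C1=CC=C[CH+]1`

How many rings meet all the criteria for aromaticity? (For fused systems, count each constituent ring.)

5

The SMILES encodes a six-membered carbon ring with two conjugated C=C double bonds and two sp³ carbons; two fused six-membered rings, each with three alternating double bonds; one ring is all carbon and the other has one ring nitrogen; a six-membered carbon ring with three alternating C=C double bonds, fused to a five-membered ring containing one N–H nitrogen and two C=C double bonds; a six-membered carbon ring with three alternating C=C double bonds, fused to a five-membered carbon ring containing one C=C double bond and one sp³ carbon; a five-membered all-carbon ring bearing a positive charge on one carbon, with two C=C double bonds.
The 6-membered ring has two sp³ carbons, so it is not fully conjugated — not aromatic (1,3-cyclohexadiene).
The fused 6/6-membered bicyclic (with one nitrogen) is a single π system with 10 sp² atoms and 10 π electrons from ring double bonds. 10 = 4(2)+2, so the system is aromatic and both rings count as aromatic (quinoline).
The fused 6/5-membered bicyclic (with one N–H) is a single π system with 9 sp² atoms and 10 π electrons from ring double bonds plus a heteroatom lone pair. 10 = 4(2)+2, so the system is aromatic and both rings count as aromatic (indole).
The second 6-membered ring has a continuous p-orbital overlap around the ring; 3 ring double bonds give 6 π electrons. 6 = 4(1)+2, so it is aromatic (benzene ring).
The 5-membered ring has one sp³ carbon, so it is not fully conjugated — not aromatic (cyclopentene ring).
The second 5-membered ring has only sp² ring atoms; a planar conformation would have a fully conjugated π system of 4 electrons. But 4 = 4(1), which is 4n not 4n+2, so it is not aromatic (cyclopentadienyl cation).
5 of the 8 rings are aromatic. Total: 5.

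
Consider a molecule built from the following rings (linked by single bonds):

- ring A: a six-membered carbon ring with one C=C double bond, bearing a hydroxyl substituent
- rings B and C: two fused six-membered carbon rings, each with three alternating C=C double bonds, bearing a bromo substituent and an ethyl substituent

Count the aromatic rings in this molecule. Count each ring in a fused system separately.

2

Ring A has four sp³ carbons, so it is not fully conjugated — not aromatic (cyclohexene).
Rings B and C form a fused bicyclic system with 10 sp² atoms and 10 π electrons from ring double bonds. 10 = 4(2)+2, so the system is aromatic and both rings count as aromatic (naphthalene).
Aromatic: B, C. Total: 2.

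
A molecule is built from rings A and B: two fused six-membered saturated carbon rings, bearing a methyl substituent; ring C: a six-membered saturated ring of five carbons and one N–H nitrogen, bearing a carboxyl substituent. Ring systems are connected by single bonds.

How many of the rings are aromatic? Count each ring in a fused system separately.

0

Ring A has only sp³ atoms, so it is not fully conjugated — not aromatic (cyclohexane ring).
Ring B has only sp³ atoms, so it is not fully conjugated — not aromatic (cyclohexane ring).
Ring C has only sp³ atoms, so it is not fully conjugated — not aromatic (piperidine).
No ring is aromatic. Total: 0.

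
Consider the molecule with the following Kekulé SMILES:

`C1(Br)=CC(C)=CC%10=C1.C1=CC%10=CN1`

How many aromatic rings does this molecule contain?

2

The SMILES encodes a six-membered carbon ring with three alternating C=C double bonds; a five-membered ring of four carbons and one nitrogen bearing a hydrogen, with two C=C double bonds.
The 6-membered ring is fully conjugated (every ring atom contributes a p orbital); 3 ring double bonds give 6 π electrons. That satisfies 4n+2 with n=1, so it is aromatic (benzene).
The 5-membered ring with one N–H is fully conjugated (every ring atom contributes a p orbital); 2 ring double bonds (4 π electrons) plus a heteroatom lone pair (2) give 6 π electrons. 6 = 4(1)+2, so it is aromatic (pyrrole).
2 of the 2 rings are aromatic. Total: 2.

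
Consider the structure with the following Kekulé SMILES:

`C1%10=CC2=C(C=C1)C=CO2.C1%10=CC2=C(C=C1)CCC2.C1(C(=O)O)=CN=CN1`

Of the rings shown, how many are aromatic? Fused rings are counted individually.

The SMILES encodes a six-membered carbon ring with three alternating C=C double bonds, fused to a five-membered ring containing one oxygen and two C=C double bonds; a six-membered carbon ring with three alternating C=C double bonds, fused to a saturated five-membered carbon ring; a five-membered ring with nitrogens at positions 1 and 3 (one bearing H, one in a C=N bond) and two double bonds.
The fused 6/5-membered bicyclic (with one oxygen) is a single π system with 9 sp² atoms and 10 π electrons from ring double bonds plus a heteroatom lone pair. 10 = 4(2)+2, so the system is aromatic and both rings count as aromatic (benzofuran).
The 6-membered ring is planar and fully conjugated; 3 ring double bonds give 6 π electrons. That satisfies 4n+2 with n=1, so it is aromatic (benzene ring).
The 5-membered ring has three sp³ carbons, so it is not fully conjugated — not aromatic (cyclopentane ring).
The 5-membered ring with two nitrogens (one N–H, one =N–) has a continuous p-orbital overlap around the ring; 2 ring double bonds (4 π electrons) plus a heteroatom lone pair (2) give 6 π electrons. That satisfies 4n+2 with n=1, so it is aromatic (imidazole).
4 of the 5 rings are aromatic. Total: 4.

4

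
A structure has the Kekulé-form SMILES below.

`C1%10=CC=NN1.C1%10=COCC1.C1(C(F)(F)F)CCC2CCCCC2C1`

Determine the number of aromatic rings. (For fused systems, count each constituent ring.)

1

The SMILES encodes a five-membered ring with two adjacent nitrogens (one bearing H, one in a double bond) and two double bonds; a five-membered ring of four carbons and one oxygen, with one C=C double bond and two sp³ carbons; two fused six-membered saturated carbon rings.
The 5-membered ring with two adjacent nitrogens (one N–H, one =N–) is fully conjugated (every ring atom contributes a p orbital); 2 ring double bonds (4 π electrons) plus a heteroatom lone pair (2) give 6 π electrons. 6 = 4(1)+2, so it is aromatic (pyrazole).
The 5-membered ring with one oxygen has two sp³ carbons, so it is not fully conjugated — not aromatic (2,3-dihydrofuran).
The 6-membered ring has only sp³ atoms, so it is not fully conjugated — not aromatic (cyclohexane ring).
The second 6-membered ring has only sp³ atoms, so it is not fully conjugated — not aromatic (cyclohexane ring).
1 of the 4 rings is aromatic. Total: 1.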